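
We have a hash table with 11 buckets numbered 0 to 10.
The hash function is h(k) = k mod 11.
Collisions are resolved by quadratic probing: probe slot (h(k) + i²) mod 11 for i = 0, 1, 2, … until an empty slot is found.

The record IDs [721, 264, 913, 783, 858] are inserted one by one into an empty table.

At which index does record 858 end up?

Insert 721: h=6, slot 6 empty → index 6.
Insert 264: h=0, slot 0 empty → index 0.
Insert 913: h=0, slot 0 occupied → index 1.
Insert 783: h=2, slot 2 empty → index 2.
Insert 858: h=0, slots 0,1 occupied → index 4.
Table: [264, 913, 783, _, 858, _, 721, _, _, _, _]

4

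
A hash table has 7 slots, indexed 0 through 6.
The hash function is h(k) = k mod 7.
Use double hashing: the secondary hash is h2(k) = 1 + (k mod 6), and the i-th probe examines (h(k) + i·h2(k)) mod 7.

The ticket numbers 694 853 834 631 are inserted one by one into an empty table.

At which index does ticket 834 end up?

2

Insert 694: h=1, slot 1 empty → index 1.
Insert 853: h=6, slot 6 empty → index 6.
Insert 834: h=1, h2=1, slot 1 occupied → index 2.
Insert 631: h=1, h2=2, slot 1 occupied → index 3.
Table: [—, 694, 834, 631, —, —, 853]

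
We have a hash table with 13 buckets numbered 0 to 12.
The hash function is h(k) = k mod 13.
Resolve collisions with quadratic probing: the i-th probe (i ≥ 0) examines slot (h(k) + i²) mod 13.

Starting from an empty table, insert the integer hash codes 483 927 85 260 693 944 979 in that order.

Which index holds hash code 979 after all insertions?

3

483 hashes to 2; slot 2 is free → place at 2.
927 hashes to 4; slot 4 is free → place at 4.
85 hashes to 7; slot 7 is free → place at 7.
260 hashes to 0; slot 0 is free → place at 0.
693 hashes to 4; 4 taken → place at 5.
944 hashes to 8; slot 8 is free → place at 8.
979 hashes to 4; 4,5,8,0,7 taken → place at 3.
Table: [260, -, 483, 979, 927, 693, -, 85, 944, -, -, -, -]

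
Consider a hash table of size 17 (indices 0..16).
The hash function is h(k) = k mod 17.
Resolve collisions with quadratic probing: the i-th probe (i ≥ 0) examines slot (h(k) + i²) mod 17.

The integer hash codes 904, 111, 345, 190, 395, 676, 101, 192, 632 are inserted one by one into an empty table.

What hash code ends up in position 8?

395

Insert 904: h=3, slot 3 empty => index 3.
Insert 111: h=9, slot 9 empty => index 9.
Insert 345: h=5, slot 5 empty => index 5.
Insert 190: h=3, slot 3 occupied => index 4.
Insert 395: h=4, slots 4,5 occupied => index 8.
Insert 676: h=13, slot 13 empty => index 13.
Insert 101: h=16, slot 16 empty => index 16.
Insert 192: h=5, slot 5 occupied => index 6.
Insert 632: h=3, slots 3,4 occupied => index 7.
Table: [—, —, —, 904, 190, 345, 192, 632, 395, 111, —, —, —, 676, —, —, 101]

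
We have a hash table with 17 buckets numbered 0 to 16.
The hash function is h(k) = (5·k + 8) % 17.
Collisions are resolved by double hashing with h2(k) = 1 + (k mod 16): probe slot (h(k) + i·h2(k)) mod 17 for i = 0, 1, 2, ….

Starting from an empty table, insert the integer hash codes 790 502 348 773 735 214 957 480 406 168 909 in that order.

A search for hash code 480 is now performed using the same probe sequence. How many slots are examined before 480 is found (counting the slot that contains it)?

790: h=14 => slot 14
502: h=2 => slot 2
348: h=14, h2=13, probe 14,10 => slot 10
773: h=14, h2=6, probe 14,3 => slot 3
735: h=11 => slot 11
214: h=7 => slot 7
957: h=16 => slot 16
480: h=11, h2=1, probe 11,12 => slot 12
406: h=15 => slot 15
168: h=15, h2=9, probe 15,7,16,8 => slot 8
909: h=14, h2=14, probe 14,11,8,5 => slot 5
Table: [., ., 502, 773, ., 909, ., 214, 168, ., 348, 735, 480, ., 790, 406, 957]
Lookup 480: h=11, h2=1, probe 11,12 → found at 12.

2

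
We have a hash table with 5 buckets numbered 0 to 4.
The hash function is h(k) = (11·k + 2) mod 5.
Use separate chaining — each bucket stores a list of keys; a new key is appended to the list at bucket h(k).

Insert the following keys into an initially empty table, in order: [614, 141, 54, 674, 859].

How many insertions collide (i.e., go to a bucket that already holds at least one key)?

3

614 -> bucket 1
141 -> bucket 3
54 -> bucket 1 (collision)
674 -> bucket 1 (collision)
859 -> bucket 1 (collision)
Final buckets:
0: _
1: 614 -> 54 -> 674 -> 859
2: _
3: 141
4: _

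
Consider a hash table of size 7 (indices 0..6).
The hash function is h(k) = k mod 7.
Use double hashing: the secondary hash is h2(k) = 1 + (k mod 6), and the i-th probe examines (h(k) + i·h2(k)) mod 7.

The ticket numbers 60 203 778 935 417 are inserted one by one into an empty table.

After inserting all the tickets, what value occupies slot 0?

203

60: h=4 → slot 4
203: h=0 → slot 0
778: h=1 → slot 1
935: h=4, h2=6, probe 4,3 → slot 3
417: h=4, h2=4, probe 4,1,5 → slot 5
Table: [203, 778, ∅, 935, 60, 417, ∅]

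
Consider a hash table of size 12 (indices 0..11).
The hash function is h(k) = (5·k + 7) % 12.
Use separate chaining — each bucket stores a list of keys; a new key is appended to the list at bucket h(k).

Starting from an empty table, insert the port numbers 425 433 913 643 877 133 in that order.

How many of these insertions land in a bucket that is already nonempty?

Insert 425: h=8, bucket 8 empty -> new chain.
Insert 433: h=0, bucket 0 empty -> new chain.
Insert 913: h=0, bucket 0 nonempty -> append to chain.
Insert 643: h=6, bucket 6 empty -> new chain.
Insert 877: h=0, bucket 0 nonempty -> append to chain.
Insert 133: h=0, bucket 0 nonempty -> append to chain.
Final buckets:
0: 433 -> 913 -> 877 -> 133
1: .
2: .
3: .
4: .
5: .
6: 643
7: .
8: 425
9: .
10: .
11: .

3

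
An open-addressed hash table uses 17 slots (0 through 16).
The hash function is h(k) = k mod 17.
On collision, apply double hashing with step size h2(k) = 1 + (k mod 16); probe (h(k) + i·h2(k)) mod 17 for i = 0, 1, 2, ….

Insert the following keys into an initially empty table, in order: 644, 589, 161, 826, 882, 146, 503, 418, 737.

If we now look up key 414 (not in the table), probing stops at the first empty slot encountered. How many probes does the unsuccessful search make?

2

644 hashes to 15; slot 15 is free → place at 15.
589 hashes to 11; slot 11 is free → place at 11.
161 hashes to 8; slot 8 is free → place at 8.
826 hashes to 10; slot 10 is free → place at 10.
882 hashes to 15, h2=3; 15 taken → place at 1.
146 hashes to 10, h2=3; 10 taken → place at 13.
503 hashes to 10, h2=8; 10,1 taken → place at 9.
418 hashes to 10, h2=3; 10,13 taken → place at 16.
737 hashes to 6; slot 6 is free → place at 6.
Table: [-, 882, -, -, -, -, 737, -, 161, 503, 826, 589, -, 146, -, 644, 418]
Lookup 414: h=6, h2=15, probe 6,4 → slot 4 empty, not found.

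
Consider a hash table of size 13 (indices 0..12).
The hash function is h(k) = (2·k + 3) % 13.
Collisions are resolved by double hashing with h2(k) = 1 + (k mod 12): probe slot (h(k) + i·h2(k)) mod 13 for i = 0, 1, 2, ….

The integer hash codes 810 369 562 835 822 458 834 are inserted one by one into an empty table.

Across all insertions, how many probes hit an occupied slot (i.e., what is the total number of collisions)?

3

Insert 810: h=11, slot 11 empty → index 11.
Insert 369: h=0, slot 0 empty → index 0.
Insert 562: h=9, slot 9 empty → index 9.
Insert 835: h=9, h2=8, slot 9 occupied → index 4.
Insert 822: h=9, h2=7, slot 9 occupied → index 3.
Insert 458: h=9, h2=3, slot 9 occupied → index 12.
Insert 834: h=7, slot 7 empty → index 7.
Table: [369, ., ., 822, 835, ., ., 834, ., 562, ., 810, 458]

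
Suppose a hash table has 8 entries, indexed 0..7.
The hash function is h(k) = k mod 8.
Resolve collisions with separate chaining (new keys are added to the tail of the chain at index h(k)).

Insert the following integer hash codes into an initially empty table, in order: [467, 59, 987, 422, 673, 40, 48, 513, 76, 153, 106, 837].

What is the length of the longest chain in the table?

Insert 467: h=3, bucket 3 empty -> new chain.
Insert 59: h=3, bucket 3 nonempty -> append to chain.
Insert 987: h=3, bucket 3 nonempty -> append to chain.
Insert 422: h=6, bucket 6 empty -> new chain.
Insert 673: h=1, bucket 1 empty -> new chain.
Insert 40: h=0, bucket 0 empty -> new chain.
Insert 48: h=0, bucket 0 nonempty -> append to chain.
Insert 513: h=1, bucket 1 nonempty -> append to chain.
Insert 76: h=4, bucket 4 empty -> new chain.
Insert 153: h=1, bucket 1 nonempty -> append to chain.
Insert 106: h=2, bucket 2 empty -> new chain.
Insert 837: h=5, bucket 5 empty -> new chain.
Final buckets:
0: 40 -> 48
1: 673 -> 513 -> 153
2: 106
3: 467 -> 59 -> 987
4: 76
5: 837
6: 422
7: .

3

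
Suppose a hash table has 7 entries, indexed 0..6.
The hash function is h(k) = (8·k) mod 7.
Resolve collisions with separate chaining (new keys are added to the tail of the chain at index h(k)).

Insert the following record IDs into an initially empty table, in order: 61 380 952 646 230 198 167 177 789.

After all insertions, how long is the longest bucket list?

4

Insert 61: h=5, bucket 5 empty → new chain.
Insert 380: h=2, bucket 2 empty → new chain.
Insert 952: h=0, bucket 0 empty → new chain.
Insert 646: h=2, bucket 2 nonempty → append to chain.
Insert 230: h=6, bucket 6 empty → new chain.
Insert 198: h=2, bucket 2 nonempty → append to chain.
Insert 167: h=6, bucket 6 nonempty → append to chain.
Insert 177: h=2, bucket 2 nonempty → append to chain.
Insert 789: h=5, bucket 5 nonempty → append to chain.
Final buckets:
0: 952
1: _
2: 380 -> 646 -> 198 -> 177
3: _
4: _
5: 61 -> 789
6: 230 -> 167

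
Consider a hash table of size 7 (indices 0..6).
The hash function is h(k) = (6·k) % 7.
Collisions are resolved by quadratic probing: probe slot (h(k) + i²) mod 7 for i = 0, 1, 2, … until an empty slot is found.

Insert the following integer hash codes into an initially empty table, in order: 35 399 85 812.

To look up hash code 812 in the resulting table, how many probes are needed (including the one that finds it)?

35: h=0 → slot 0
399: h=0, probe 0,1 → slot 1
85: h=6 → slot 6
812: h=0, probe 0,1,4 → slot 4
Table: [35, 399, ., ., 812, ., 85]
Lookup 812: h=0, probe 0,1,4 → found at 4.

3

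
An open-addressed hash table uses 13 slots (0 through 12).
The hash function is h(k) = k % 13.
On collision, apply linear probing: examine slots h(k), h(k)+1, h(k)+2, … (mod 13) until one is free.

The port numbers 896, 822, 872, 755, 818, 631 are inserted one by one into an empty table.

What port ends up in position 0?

Insert 896: h=12, slot 12 empty → index 12.
Insert 822: h=3, slot 3 empty → index 3.
Insert 872: h=1, slot 1 empty → index 1.
Insert 755: h=1, slot 1 occupied → index 2.
Insert 818: h=12, slot 12 occupied → index 0.
Insert 631: h=7, slot 7 empty → index 7.
Table: [818, 872, 755, 822, _, _, _, 631, _, _, _, _, 896]

818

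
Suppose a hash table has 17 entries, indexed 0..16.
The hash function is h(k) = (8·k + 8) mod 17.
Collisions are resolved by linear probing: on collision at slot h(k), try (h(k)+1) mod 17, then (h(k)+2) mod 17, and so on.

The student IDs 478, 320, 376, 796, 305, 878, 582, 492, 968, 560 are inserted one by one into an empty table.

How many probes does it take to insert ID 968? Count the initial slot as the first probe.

478: h=7 => slot 7
320: h=1 => slot 1
376: h=7, probe 7,8 => slot 8
796: h=1, probe 1,2 => slot 2
305: h=0 => slot 0
878: h=11 => slot 11
582: h=6 => slot 6
492: h=0, probe 0,1,2,3 => slot 3
968: h=0, probe 0,1,2,3,4 => slot 4
560: h=0, probe 0,1,2,3,4,5 => slot 5
Table: [305, 320, 796, 492, 968, 560, 582, 478, 376, ∅, ∅, 878, ∅, ∅, ∅, ∅, ∅]

5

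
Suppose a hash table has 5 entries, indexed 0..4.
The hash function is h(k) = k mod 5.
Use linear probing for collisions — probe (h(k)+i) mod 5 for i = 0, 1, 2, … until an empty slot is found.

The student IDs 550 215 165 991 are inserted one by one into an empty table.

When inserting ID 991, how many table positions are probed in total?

3

550: h=0 -> slot 0
215: h=0, probe 0,1 -> slot 1
165: h=0, probe 0,1,2 -> slot 2
991: h=1, probe 1,2,3 -> slot 3
Table: [550, 215, 165, 991, -]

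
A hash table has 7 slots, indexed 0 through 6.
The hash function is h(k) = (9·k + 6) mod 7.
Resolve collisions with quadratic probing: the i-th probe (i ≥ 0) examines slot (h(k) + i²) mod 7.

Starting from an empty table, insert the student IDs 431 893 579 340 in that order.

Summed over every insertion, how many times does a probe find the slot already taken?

3

431 hashes to 0; slot 0 is free -> place at 0.
893 hashes to 0; 0 taken -> place at 1.
579 hashes to 2; slot 2 is free -> place at 2.
340 hashes to 0; 0,1 taken -> place at 4.
Table: [431, 893, 579, ∅, 340, ∅, ∅]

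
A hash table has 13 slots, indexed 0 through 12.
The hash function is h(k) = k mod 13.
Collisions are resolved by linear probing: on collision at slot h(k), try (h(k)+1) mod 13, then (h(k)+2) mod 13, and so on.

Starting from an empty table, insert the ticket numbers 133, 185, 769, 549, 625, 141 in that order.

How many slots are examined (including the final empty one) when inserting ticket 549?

3

133 hashes to 3; slot 3 is free -> place at 3.
185 hashes to 3; 3 taken -> place at 4.
769 hashes to 2; slot 2 is free -> place at 2.
549 hashes to 3; 3,4 taken -> place at 5.
625 hashes to 1; slot 1 is free -> place at 1.
141 hashes to 11; slot 11 is free -> place at 11.
Table: [., 625, 769, 133, 185, 549, ., ., ., ., ., 141, .]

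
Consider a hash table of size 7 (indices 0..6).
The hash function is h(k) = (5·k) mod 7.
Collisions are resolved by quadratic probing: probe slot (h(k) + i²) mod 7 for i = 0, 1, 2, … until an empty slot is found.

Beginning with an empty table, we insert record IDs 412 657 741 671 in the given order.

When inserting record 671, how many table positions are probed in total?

412: h=2 → slot 2
657: h=2, probe 2,3 → slot 3
741: h=2, probe 2,3,6 → slot 6
671: h=2, probe 2,3,6,4 → slot 4
Table: [-, -, 412, 657, 671, -, 741]

4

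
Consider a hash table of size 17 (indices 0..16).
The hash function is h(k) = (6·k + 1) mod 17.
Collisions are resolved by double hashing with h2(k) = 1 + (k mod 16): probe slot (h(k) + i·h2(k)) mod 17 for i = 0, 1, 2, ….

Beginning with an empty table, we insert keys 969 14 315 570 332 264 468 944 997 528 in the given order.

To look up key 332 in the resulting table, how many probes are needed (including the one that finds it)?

969: h=1 => slot 1
14: h=0 => slot 0
315: h=4 => slot 4
570: h=4, h2=11, probe 4,15 => slot 15
332: h=4, h2=13, probe 4,0,13 => slot 13
264: h=4, h2=9, probe 4,13,5 => slot 5
468: h=4, h2=5, probe 4,9 => slot 9
944: h=4, h2=1, probe 4,5,6 => slot 6
997: h=16 => slot 16
528: h=7 => slot 7
Table: [14, 969, _, _, 315, 264, 944, 528, _, 468, _, _, _, 332, _, 570, 997]
Lookup 332: h=4, h2=13, probe 4,0,13 → found at 13.

3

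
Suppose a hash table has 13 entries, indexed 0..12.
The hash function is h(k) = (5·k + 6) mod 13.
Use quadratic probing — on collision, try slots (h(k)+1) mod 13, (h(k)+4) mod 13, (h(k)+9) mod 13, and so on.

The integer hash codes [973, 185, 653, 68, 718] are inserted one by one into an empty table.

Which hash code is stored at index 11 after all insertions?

718

973 hashes to 9; slot 9 is free => place at 9.
185 hashes to 8; slot 8 is free => place at 8.
653 hashes to 8; 8,9 taken => place at 12.
68 hashes to 8; 8,9,12 taken => place at 4.
718 hashes to 8; 8,9,12,4 taken => place at 11.
Table: [., ., ., ., 68, ., ., ., 185, 973, ., 718, 653]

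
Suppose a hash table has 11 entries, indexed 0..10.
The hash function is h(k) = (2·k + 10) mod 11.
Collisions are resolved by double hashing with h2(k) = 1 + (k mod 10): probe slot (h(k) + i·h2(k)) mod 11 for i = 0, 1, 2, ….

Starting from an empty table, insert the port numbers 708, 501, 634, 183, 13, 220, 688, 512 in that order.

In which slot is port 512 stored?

Insert 708: h=7, slot 7 empty → index 7.
Insert 501: h=0, slot 0 empty → index 0.
Insert 634: h=2, slot 2 empty → index 2.
Insert 183: h=2, h2=4, slot 2 occupied → index 6.
Insert 13: h=3, slot 3 empty → index 3.
Insert 220: h=10, slot 10 empty → index 10.
Insert 688: h=0, h2=9, slot 0 occupied → index 9.
Insert 512: h=0, h2=3, slots 0,3,6,9 occupied → index 1.
Table: [501, 512, 634, 13, -, -, 183, 708, -, 688, 220]

1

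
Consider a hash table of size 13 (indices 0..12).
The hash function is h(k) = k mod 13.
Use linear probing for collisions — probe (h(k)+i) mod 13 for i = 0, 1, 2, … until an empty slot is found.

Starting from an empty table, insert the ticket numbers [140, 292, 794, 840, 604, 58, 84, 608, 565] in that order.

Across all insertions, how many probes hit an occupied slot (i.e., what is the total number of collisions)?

Insert 140: h=10, slot 10 empty -> index 10.
Insert 292: h=6, slot 6 empty -> index 6.
Insert 794: h=1, slot 1 empty -> index 1.
Insert 840: h=8, slot 8 empty -> index 8.
Insert 604: h=6, slot 6 occupied -> index 7.
Insert 58: h=6, slots 6,7,8 occupied -> index 9.
Insert 84: h=6, slots 6,7,8,9,10 occupied -> index 11.
Insert 608: h=10, slots 10,11 occupied -> index 12.
Insert 565: h=6, slots 6,7,8,9,10,11,12 occupied -> index 0.
Table: [565, 794, -, -, -, -, 292, 604, 840, 58, 140, 84, 608]

18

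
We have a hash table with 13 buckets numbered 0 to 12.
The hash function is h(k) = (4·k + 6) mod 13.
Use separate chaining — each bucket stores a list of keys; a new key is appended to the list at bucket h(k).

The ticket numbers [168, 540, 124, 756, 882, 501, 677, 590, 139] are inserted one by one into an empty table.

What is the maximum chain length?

3

168 -> bucket 2
540 -> bucket 8
124 -> bucket 8 (collision)
756 -> bucket 1
882 -> bucket 11
501 -> bucket 8 (collision)
677 -> bucket 10
590 -> bucket 0
139 -> bucket 3
Final buckets:
0: 590
1: 756
2: 168
3: 139
4: -
5: -
6: -
7: -
8: 540 -> 124 -> 501
9: -
10: 677
11: 882
12: -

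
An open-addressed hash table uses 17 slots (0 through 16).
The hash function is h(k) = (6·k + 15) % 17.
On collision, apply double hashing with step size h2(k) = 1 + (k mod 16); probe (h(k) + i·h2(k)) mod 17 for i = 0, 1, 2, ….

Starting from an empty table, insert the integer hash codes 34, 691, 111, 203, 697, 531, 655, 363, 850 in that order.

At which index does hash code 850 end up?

4

34: h=15 → slot 15
691: h=13 → slot 13
111: h=1 → slot 1
203: h=9 → slot 9
697: h=15, h2=10, probe 15,8 → slot 8
531: h=5 → slot 5
655: h=1, h2=16, probe 1,0 → slot 0
363: h=0, h2=12, probe 0,12 → slot 12
850: h=15, h2=3, probe 15,1,4 → slot 4
Table: [655, 111, -, -, 850, 531, -, -, 697, 203, -, -, 363, 691, -, 34, -]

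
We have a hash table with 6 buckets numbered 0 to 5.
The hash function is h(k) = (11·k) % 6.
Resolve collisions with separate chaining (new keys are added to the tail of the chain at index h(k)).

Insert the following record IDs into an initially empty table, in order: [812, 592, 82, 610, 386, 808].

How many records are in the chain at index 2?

4

Insert 812: h=4, bucket 4 empty -> new chain.
Insert 592: h=2, bucket 2 empty -> new chain.
Insert 82: h=2, bucket 2 nonempty -> append to chain.
Insert 610: h=2, bucket 2 nonempty -> append to chain.
Insert 386: h=4, bucket 4 nonempty -> append to chain.
Insert 808: h=2, bucket 2 nonempty -> append to chain.
Final buckets:
0: ∅
1: ∅
2: 592 -> 82 -> 610 -> 808
3: ∅
4: 812 -> 386
5: ∅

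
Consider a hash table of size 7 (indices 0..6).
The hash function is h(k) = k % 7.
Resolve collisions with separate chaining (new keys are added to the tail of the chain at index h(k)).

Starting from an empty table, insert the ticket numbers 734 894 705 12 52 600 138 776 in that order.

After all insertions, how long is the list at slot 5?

5

734 -> bucket 6
894 -> bucket 5
705 -> bucket 5 (collision)
12 -> bucket 5 (collision)
52 -> bucket 3
600 -> bucket 5 (collision)
138 -> bucket 5 (collision)
776 -> bucket 6 (collision)
Final buckets:
0: ∅
1: ∅
2: ∅
3: 52
4: ∅
5: 894 -> 705 -> 12 -> 600 -> 138
6: 734 -> 776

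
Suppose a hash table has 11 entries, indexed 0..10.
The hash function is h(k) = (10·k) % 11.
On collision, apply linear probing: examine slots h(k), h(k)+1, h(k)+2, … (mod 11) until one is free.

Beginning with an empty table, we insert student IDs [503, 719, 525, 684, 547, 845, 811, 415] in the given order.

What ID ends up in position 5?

503: h=3 -> slot 3
719: h=7 -> slot 7
525: h=3, probe 3,4 -> slot 4
684: h=9 -> slot 9
547: h=3, probe 3,4,5 -> slot 5
845: h=2 -> slot 2
811: h=3, probe 3,4,5,6 -> slot 6
415: h=3, probe 3,4,5,6,7,8 -> slot 8
Table: [—, —, 845, 503, 525, 547, 811, 719, 415, 684, —]

547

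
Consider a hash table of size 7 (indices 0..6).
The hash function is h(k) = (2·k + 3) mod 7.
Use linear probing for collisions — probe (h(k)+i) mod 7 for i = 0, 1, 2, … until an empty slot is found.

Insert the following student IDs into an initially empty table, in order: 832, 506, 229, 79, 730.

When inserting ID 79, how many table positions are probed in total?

3

832: h=1 => slot 1
506: h=0 => slot 0
229: h=6 => slot 6
79: h=0, probe 0,1,2 => slot 2
730: h=0, probe 0,1,2,3 => slot 3
Table: [506, 832, 79, 730, —, —, 229]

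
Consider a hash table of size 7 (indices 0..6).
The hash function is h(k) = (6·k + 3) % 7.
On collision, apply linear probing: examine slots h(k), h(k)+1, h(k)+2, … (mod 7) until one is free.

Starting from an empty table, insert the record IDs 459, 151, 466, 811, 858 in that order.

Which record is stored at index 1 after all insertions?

459: h=6 → slot 6
151: h=6, probe 6,0 → slot 0
466: h=6, probe 6,0,1 → slot 1
811: h=4 → slot 4
858: h=6, probe 6,0,1,2 → slot 2
Table: [151, 466, 858, _, 811, _, 459]

466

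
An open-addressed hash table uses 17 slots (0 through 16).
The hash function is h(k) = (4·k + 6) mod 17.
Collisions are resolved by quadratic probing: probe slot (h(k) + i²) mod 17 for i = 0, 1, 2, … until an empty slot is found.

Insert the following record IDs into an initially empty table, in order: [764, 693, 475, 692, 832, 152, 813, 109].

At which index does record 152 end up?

Insert 764: h=2, slot 2 empty => index 2.
Insert 693: h=7, slot 7 empty => index 7.
Insert 475: h=2, slot 2 occupied => index 3.
Insert 692: h=3, slot 3 occupied => index 4.
Insert 832: h=2, slots 2,3 occupied => index 6.
Insert 152: h=2, slots 2,3,6 occupied => index 11.
Insert 813: h=11, slot 11 occupied => index 12.
Insert 109: h=0, slot 0 empty => index 0.
Table: [109, ∅, 764, 475, 692, ∅, 832, 693, ∅, ∅, ∅, 152, 813, ∅, ∅, ∅, ∅]

11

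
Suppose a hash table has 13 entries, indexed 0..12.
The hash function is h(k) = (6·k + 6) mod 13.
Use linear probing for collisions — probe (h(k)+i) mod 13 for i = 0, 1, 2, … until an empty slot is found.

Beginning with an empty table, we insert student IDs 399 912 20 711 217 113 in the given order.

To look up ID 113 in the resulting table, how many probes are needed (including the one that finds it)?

5

399 hashes to 8; slot 8 is free → place at 8.
912 hashes to 5; slot 5 is free → place at 5.
20 hashes to 9; slot 9 is free → place at 9.
711 hashes to 8; 8,9 taken → place at 10.
217 hashes to 8; 8,9,10 taken → place at 11.
113 hashes to 8; 8,9,10,11 taken → place at 12.
Table: [., ., ., ., ., 912, ., ., 399, 20, 711, 217, 113]
Lookup 113: h=8, probe 8,9,10,11,12 → found at 12.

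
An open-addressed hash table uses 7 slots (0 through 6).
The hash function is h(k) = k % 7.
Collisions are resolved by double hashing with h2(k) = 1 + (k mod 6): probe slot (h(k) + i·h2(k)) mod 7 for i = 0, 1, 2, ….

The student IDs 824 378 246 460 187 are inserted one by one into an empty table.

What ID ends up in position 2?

187

Insert 824: h=5, slot 5 empty -> index 5.
Insert 378: h=0, slot 0 empty -> index 0.
Insert 246: h=1, slot 1 empty -> index 1.
Insert 460: h=5, h2=5, slot 5 occupied -> index 3.
Insert 187: h=5, h2=2, slots 5,0 occupied -> index 2.
Table: [378, 246, 187, 460, -, 824, -]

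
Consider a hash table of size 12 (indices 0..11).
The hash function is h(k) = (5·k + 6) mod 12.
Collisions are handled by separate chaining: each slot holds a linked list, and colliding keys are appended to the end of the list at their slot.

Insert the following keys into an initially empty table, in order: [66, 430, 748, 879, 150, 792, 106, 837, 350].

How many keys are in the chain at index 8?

2

Insert 66: h=0, bucket 0 empty -> new chain.
Insert 430: h=8, bucket 8 empty -> new chain.
Insert 748: h=2, bucket 2 empty -> new chain.
Insert 879: h=9, bucket 9 empty -> new chain.
Insert 150: h=0, bucket 0 nonempty -> append to chain.
Insert 792: h=6, bucket 6 empty -> new chain.
Insert 106: h=8, bucket 8 nonempty -> append to chain.
Insert 837: h=3, bucket 3 empty -> new chain.
Insert 350: h=4, bucket 4 empty -> new chain.
Final buckets:
0: 66 -> 150
1: -
2: 748
3: 837
4: 350
5: -
6: 792
7: -
8: 430 -> 106
9: 879
10: -
11: -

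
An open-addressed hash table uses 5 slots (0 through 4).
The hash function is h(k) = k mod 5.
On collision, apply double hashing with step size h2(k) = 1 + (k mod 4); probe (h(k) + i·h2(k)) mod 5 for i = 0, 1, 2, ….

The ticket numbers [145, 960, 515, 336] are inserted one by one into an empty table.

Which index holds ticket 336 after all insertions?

2

145: h=0 → slot 0
960: h=0, h2=1, probe 0,1 → slot 1
515: h=0, h2=4, probe 0,4 → slot 4
336: h=1, h2=1, probe 1,2 → slot 2
Table: [145, 960, 336, —, 515]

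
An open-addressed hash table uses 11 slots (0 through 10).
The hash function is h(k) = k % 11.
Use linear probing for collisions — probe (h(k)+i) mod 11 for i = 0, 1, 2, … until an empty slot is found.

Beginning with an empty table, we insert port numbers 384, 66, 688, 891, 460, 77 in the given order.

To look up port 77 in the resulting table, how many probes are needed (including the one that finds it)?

384 hashes to 10; slot 10 is free → place at 10.
66 hashes to 0; slot 0 is free → place at 0.
688 hashes to 6; slot 6 is free → place at 6.
891 hashes to 0; 0 taken → place at 1.
460 hashes to 9; slot 9 is free → place at 9.
77 hashes to 0; 0,1 taken → place at 2.
Table: [66, 891, 77, -, -, -, 688, -, -, 460, 384]
Lookup 77: h=0, probe 0,1,2 → found at 2.

3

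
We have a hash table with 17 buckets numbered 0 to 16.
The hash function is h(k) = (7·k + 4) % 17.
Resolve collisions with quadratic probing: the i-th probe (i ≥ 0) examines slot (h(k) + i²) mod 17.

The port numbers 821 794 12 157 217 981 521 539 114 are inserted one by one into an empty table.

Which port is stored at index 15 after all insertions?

157

821 hashes to 5; slot 5 is free => place at 5.
794 hashes to 3; slot 3 is free => place at 3.
12 hashes to 3; 3 taken => place at 4.
157 hashes to 15; slot 15 is free => place at 15.
217 hashes to 10; slot 10 is free => place at 10.
981 hashes to 3; 3,4 taken => place at 7.
521 hashes to 13; slot 13 is free => place at 13.
539 hashes to 3; 3,4,7 taken => place at 12.
114 hashes to 3; 3,4,7,12 taken => place at 2.
Table: [—, —, 114, 794, 12, 821, —, 981, —, —, 217, —, 539, 521, —, 157, —]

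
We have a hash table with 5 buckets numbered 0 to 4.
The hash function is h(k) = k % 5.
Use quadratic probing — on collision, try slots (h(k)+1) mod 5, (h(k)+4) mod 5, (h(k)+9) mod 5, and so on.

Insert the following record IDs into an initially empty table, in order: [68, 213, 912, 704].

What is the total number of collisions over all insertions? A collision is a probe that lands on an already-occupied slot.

68 hashes to 3; slot 3 is free -> place at 3.
213 hashes to 3; 3 taken -> place at 4.
912 hashes to 2; slot 2 is free -> place at 2.
704 hashes to 4; 4 taken -> place at 0.
Table: [704, -, 912, 68, 213]

2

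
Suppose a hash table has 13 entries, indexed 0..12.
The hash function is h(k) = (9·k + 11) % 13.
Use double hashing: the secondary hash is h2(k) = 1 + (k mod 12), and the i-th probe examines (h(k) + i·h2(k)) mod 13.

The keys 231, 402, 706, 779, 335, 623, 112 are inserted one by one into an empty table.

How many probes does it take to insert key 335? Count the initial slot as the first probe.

2

231: h=10 => slot 10
402: h=2 => slot 2
706: h=8 => slot 8
779: h=2, h2=12, probe 2,1 => slot 1
335: h=10, h2=12, probe 10,9 => slot 9
623: h=2, h2=12, probe 2,1,0 => slot 0
112: h=5 => slot 5
Table: [623, 779, 402, _, _, 112, _, _, 706, 335, 231, _, _]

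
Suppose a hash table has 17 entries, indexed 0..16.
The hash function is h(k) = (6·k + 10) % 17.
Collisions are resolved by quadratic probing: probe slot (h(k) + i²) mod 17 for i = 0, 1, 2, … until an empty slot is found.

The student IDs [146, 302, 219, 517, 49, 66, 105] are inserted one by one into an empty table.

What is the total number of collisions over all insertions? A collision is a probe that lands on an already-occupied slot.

4

Insert 146: h=2, slot 2 empty => index 2.
Insert 302: h=3, slot 3 empty => index 3.
Insert 219: h=15, slot 15 empty => index 15.
Insert 517: h=1, slot 1 empty => index 1.
Insert 49: h=15, slot 15 occupied => index 16.
Insert 66: h=15, slots 15,16,2 occupied => index 7.
Insert 105: h=11, slot 11 empty => index 11.
Table: [-, 517, 146, 302, -, -, -, 66, -, -, -, 105, -, -, -, 219, 49]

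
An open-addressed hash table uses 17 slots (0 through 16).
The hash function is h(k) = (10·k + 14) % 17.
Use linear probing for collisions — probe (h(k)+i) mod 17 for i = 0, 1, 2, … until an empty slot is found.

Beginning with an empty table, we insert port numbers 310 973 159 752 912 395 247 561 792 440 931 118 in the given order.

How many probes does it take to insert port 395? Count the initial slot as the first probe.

310 hashes to 3; slot 3 is free → place at 3.
973 hashes to 3; 3 taken → place at 4.
159 hashes to 6; slot 6 is free → place at 6.
752 hashes to 3; 3,4 taken → place at 5.
912 hashes to 5; 5,6 taken → place at 7.
395 hashes to 3; 3,4,5,6,7 taken → place at 8.
247 hashes to 2; slot 2 is free → place at 2.
561 hashes to 14; slot 14 is free → place at 14.
792 hashes to 12; slot 12 is free → place at 12.
440 hashes to 11; slot 11 is free → place at 11.
931 hashes to 8; 8 taken → place at 9.
118 hashes to 4; 4,5,6,7,8,9 taken → place at 10.
Table: [—, —, 247, 310, 973, 752, 159, 912, 395, 931, 118, 440, 792, —, 561, —, —]

6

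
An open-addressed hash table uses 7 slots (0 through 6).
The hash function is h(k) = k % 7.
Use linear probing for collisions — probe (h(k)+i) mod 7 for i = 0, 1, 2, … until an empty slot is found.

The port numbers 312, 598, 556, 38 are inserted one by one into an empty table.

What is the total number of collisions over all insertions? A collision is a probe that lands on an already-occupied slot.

5

312 hashes to 4; slot 4 is free → place at 4.
598 hashes to 3; slot 3 is free → place at 3.
556 hashes to 3; 3,4 taken → place at 5.
38 hashes to 3; 3,4,5 taken → place at 6.
Table: [., ., ., 598, 312, 556, 38]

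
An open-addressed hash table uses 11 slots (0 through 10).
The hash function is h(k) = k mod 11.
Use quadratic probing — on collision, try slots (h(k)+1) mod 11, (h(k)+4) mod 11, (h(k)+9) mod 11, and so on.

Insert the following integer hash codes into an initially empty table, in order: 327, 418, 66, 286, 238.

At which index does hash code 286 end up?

327: h=8 => slot 8
418: h=0 => slot 0
66: h=0, probe 0,1 => slot 1
286: h=0, probe 0,1,4 => slot 4
238: h=7 => slot 7
Table: [418, 66, —, —, 286, —, —, 238, 327, —, —]

4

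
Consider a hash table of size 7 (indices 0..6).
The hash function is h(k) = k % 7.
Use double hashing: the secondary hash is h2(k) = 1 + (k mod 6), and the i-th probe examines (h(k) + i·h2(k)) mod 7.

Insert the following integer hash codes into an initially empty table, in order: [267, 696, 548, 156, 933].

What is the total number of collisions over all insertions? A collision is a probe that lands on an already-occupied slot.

Insert 267: h=1, slot 1 empty → index 1.
Insert 696: h=3, slot 3 empty → index 3.
Insert 548: h=2, slot 2 empty → index 2.
Insert 156: h=2, h2=1, slots 2,3 occupied → index 4.
Insert 933: h=2, h2=4, slot 2 occupied → index 6.
Table: [-, 267, 548, 696, 156, -, 933]

3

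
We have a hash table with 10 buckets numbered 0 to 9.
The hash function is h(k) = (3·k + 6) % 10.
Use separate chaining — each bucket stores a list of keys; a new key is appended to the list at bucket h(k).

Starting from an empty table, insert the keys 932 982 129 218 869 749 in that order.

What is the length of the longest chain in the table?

Insert 932: h=2, bucket 2 empty → new chain.
Insert 982: h=2, bucket 2 nonempty → append to chain.
Insert 129: h=3, bucket 3 empty → new chain.
Insert 218: h=0, bucket 0 empty → new chain.
Insert 869: h=3, bucket 3 nonempty → append to chain.
Insert 749: h=3, bucket 3 nonempty → append to chain.
Final buckets:
0: 218
1: —
2: 932 -> 982
3: 129 -> 869 -> 749
4: —
5: —
6: —
7: —
8: —
9: —

3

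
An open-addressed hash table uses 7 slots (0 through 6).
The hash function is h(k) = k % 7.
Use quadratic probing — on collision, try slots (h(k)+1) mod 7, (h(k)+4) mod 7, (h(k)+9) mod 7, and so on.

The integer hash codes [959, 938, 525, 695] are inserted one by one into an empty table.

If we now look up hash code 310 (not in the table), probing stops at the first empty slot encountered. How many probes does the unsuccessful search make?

2

Insert 959: h=0, slot 0 empty → index 0.
Insert 938: h=0, slot 0 occupied → index 1.
Insert 525: h=0, slots 0,1 occupied → index 4.
Insert 695: h=2, slot 2 empty → index 2.
Table: [959, 938, 695, _, 525, _, _]
Lookup 310: h=2, probe 2,3 → slot 3 empty, not found.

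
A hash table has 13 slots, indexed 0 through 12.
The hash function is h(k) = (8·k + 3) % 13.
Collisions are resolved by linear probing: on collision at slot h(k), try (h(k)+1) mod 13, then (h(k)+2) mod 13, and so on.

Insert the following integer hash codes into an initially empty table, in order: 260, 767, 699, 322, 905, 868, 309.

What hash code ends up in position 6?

322

260 hashes to 3; slot 3 is free -> place at 3.
767 hashes to 3; 3 taken -> place at 4.
699 hashes to 5; slot 5 is free -> place at 5.
322 hashes to 5; 5 taken -> place at 6.
905 hashes to 2; slot 2 is free -> place at 2.
868 hashes to 5; 5,6 taken -> place at 7.
309 hashes to 5; 5,6,7 taken -> place at 8.
Table: [∅, ∅, 905, 260, 767, 699, 322, 868, 309, ∅, ∅, ∅, ∅]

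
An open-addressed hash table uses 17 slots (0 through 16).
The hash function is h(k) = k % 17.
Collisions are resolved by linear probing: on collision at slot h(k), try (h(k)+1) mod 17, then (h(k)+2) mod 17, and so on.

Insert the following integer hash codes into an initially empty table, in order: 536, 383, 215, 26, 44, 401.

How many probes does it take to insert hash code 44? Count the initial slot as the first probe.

4

536: h=9 → slot 9
383: h=9, probe 9,10 → slot 10
215: h=11 → slot 11
26: h=9, probe 9,10,11,12 → slot 12
44: h=10, probe 10,11,12,13 → slot 13
401: h=10, probe 10,11,12,13,14 → slot 14
Table: [_, _, _, _, _, _, _, _, _, 536, 383, 215, 26, 44, 401, _, _]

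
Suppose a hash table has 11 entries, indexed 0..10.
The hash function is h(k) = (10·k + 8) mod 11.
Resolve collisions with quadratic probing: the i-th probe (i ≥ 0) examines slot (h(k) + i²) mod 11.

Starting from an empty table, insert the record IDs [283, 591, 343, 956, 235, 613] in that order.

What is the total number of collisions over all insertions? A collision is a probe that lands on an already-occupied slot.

5

283: h=0 -> slot 0
591: h=0, probe 0,1 -> slot 1
343: h=6 -> slot 6
956: h=9 -> slot 9
235: h=4 -> slot 4
613: h=0, probe 0,1,4,9,5 -> slot 5
Table: [283, 591, ∅, ∅, 235, 613, 343, ∅, ∅, 956, ∅]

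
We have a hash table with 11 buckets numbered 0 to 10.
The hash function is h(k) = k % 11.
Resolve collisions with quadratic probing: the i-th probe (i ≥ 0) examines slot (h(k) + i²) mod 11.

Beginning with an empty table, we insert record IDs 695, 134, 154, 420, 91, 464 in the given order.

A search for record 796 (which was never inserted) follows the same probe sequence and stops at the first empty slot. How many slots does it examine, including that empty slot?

2

695 hashes to 2; slot 2 is free -> place at 2.
134 hashes to 2; 2 taken -> place at 3.
154 hashes to 0; slot 0 is free -> place at 0.
420 hashes to 2; 2,3 taken -> place at 6.
91 hashes to 3; 3 taken -> place at 4.
464 hashes to 2; 2,3,6,0 taken -> place at 7.
Table: [154, _, 695, 134, 91, _, 420, 464, _, _, _]
Lookup 796: h=4, probe 4,5 → slot 5 empty, not found.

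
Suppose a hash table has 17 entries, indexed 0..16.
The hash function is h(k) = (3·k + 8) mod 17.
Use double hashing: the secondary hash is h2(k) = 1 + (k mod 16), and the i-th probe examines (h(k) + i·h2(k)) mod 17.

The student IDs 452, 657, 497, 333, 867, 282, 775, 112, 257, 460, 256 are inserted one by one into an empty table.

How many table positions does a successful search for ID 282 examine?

452: h=4 → slot 4
657: h=7 → slot 7
497: h=3 → slot 3
333: h=4, h2=14, probe 4,1 → slot 1
867: h=8 → slot 8
282: h=4, h2=11, probe 4,15 → slot 15
775: h=4, h2=8, probe 4,12 → slot 12
112: h=4, h2=1, probe 4,5 → slot 5
257: h=14 → slot 14
460: h=11 → slot 11
256: h=11, h2=1, probe 11,12,13 → slot 13
Table: [—, 333, —, 497, 452, 112, —, 657, 867, —, —, 460, 775, 256, 257, 282, —]
Lookup 282: h=4, h2=11, probe 4,15 → found at 15.

2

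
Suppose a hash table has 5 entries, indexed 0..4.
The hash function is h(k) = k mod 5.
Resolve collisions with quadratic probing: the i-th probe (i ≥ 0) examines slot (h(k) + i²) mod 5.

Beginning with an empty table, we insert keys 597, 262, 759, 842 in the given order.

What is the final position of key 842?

Insert 597: h=2, slot 2 empty -> index 2.
Insert 262: h=2, slot 2 occupied -> index 3.
Insert 759: h=4, slot 4 empty -> index 4.
Insert 842: h=2, slots 2,3 occupied -> index 1.
Table: [—, 842, 597, 262, 759]

1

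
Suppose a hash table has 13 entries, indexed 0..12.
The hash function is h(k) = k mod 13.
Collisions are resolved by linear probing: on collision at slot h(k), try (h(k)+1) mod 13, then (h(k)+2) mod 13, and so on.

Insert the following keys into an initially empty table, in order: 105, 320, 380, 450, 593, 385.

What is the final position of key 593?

Insert 105: h=1, slot 1 empty → index 1.
Insert 320: h=8, slot 8 empty → index 8.
Insert 380: h=3, slot 3 empty → index 3.
Insert 450: h=8, slot 8 occupied → index 9.
Insert 593: h=8, slots 8,9 occupied → index 10.
Insert 385: h=8, slots 8,9,10 occupied → index 11.
Table: [_, 105, _, 380, _, _, _, _, 320, 450, 593, 385, _]

10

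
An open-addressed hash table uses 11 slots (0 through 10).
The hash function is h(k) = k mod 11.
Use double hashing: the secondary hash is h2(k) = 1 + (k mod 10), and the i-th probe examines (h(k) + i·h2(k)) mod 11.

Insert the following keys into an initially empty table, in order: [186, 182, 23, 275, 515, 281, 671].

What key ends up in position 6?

186: h=10 → slot 10
182: h=6 → slot 6
23: h=1 → slot 1
275: h=0 → slot 0
515: h=9 → slot 9
281: h=6, h2=2, probe 6,8 → slot 8
671: h=0, h2=2, probe 0,2 → slot 2
Table: [275, 23, 671, _, _, _, 182, _, 281, 515, 186]

182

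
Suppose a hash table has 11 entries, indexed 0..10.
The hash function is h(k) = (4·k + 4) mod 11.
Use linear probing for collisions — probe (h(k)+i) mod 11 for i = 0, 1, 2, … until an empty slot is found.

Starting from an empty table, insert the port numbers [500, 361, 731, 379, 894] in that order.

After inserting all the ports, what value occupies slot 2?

500: h=2 => slot 2
361: h=7 => slot 7
731: h=2, probe 2,3 => slot 3
379: h=2, probe 2,3,4 => slot 4
894: h=5 => slot 5
Table: [-, -, 500, 731, 379, 894, -, 361, -, -, -]

500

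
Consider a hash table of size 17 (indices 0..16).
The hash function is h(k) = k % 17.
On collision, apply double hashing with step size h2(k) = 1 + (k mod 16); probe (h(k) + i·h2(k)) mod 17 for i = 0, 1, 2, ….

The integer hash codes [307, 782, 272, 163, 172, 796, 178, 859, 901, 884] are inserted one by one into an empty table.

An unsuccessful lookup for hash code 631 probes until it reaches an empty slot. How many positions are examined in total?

Insert 307: h=1, slot 1 empty -> index 1.
Insert 782: h=0, slot 0 empty -> index 0.
Insert 272: h=0, h2=1, slots 0,1 occupied -> index 2.
Insert 163: h=10, slot 10 empty -> index 10.
Insert 172: h=2, h2=13, slot 2 occupied -> index 15.
Insert 796: h=14, slot 14 empty -> index 14.
Insert 178: h=8, slot 8 empty -> index 8.
Insert 859: h=9, slot 9 empty -> index 9.
Insert 901: h=0, h2=6, slot 0 occupied -> index 6.
Insert 884: h=0, h2=5, slot 0 occupied -> index 5.
Table: [782, 307, 272, _, _, 884, 901, _, 178, 859, 163, _, _, _, 796, 172, _]
Lookup 631: h=2, h2=8, probe 2,10,1,9,0,8,16 → slot 16 empty, not found.

7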